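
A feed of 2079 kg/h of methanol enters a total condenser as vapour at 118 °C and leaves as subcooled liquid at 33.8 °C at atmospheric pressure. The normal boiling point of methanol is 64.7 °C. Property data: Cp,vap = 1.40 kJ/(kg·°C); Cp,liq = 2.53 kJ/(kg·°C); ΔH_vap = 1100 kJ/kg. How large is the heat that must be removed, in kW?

vapour 118→64.7 °C: -74.62 kJ/kg
condensation at 64.7 °C: -1100 kJ/kg
liquid 64.7→33.8 °C: -78.177 kJ/kg
Δh = -74.62 + -1100 + -78.177 = -1252.8 kJ/kg
Q = ṁ·Δh = 2079 kg/h × -1252.8 kJ/kg = -2.6046e+06 kJ/h
|Q| = 723.49 kW

Q_c = 723 kW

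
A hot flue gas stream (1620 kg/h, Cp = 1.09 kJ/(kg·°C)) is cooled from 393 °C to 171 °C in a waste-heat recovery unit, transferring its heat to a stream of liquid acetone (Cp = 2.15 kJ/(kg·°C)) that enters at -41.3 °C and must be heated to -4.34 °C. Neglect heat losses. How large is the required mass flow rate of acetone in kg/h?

Heat released by hot stream: Q = 1620 × 1.09 × (393 − 171) = 392010 kJ/h
Energy balance on cold side (adiabatic exchanger): Q = ṁ_c·Cp_c·(T_c,out − T_c,in)
ṁ_c = 392010 / [2.15 × (-4.34 − -41.3)] = 4933.1 kg/h

ṁ_c = 4930 kg/h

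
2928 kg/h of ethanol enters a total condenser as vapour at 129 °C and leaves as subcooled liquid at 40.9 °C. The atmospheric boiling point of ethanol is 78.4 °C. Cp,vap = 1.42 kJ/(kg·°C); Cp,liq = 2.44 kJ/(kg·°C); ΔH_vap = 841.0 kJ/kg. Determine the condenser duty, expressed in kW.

vapour 129→78.4 °C: -71.852 kJ/kg
condensation at 78.4 °C: -841 kJ/kg
liquid 78.4→40.9 °C: -91.5 kJ/kg
Δh = -71.852 + -841 + -91.5 = -1004.4 kJ/kg
Q = ṁ·Δh = 2928 kg/h × -1004.4 kJ/kg = -2.9407e+06 kJ/h
|Q| = 816.87 kW

Q_c = 817 kW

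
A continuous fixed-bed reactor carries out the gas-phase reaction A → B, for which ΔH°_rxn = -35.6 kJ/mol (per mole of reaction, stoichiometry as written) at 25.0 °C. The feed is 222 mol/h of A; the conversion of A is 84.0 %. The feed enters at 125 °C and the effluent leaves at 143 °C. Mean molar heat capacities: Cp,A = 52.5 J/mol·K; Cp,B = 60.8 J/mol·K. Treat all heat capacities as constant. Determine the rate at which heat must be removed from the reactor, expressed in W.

Q_out = 1740 W

Extent of reaction ξ = 0.840 × 222 = 186.48 mol/h
Reaction term: ξ·ΔH°_rxn = 186.48 × -35.6 = -6638.7 kJ/h
Sensible, feed 125→25 °C: -1165.5 kJ/h
Outlet flows (mol/h): A 35.52, B 186.48
Sensible, products 25→143 °C: 1557.9 kJ/h
Q = ΔH = -6246.3 kJ/h = -1.7351 kW
Heat removed = 1735.1 W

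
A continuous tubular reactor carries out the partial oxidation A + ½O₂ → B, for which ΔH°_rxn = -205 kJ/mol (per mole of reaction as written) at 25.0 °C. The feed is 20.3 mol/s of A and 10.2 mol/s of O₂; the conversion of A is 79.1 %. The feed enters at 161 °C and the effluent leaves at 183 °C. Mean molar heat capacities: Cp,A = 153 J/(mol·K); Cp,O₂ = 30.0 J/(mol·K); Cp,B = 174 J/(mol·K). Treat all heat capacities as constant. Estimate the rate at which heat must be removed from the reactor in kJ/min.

Extent of reaction ξ = 0.791 × 20.3 = 16.057 mol/s
Reaction term: ξ·ΔH°_rxn = 16.057 × -205 = -3291.7 kJ/s
Sensible, feed 161→25 °C: -464.02 kJ/s
Outlet flows (mol/s): A 4.2427, O₂ 2.1713, B 16.057
Sensible, products 25→183 °C: 554.3 kJ/s
Q = ΔH = -3201.5 kJ/s = -3201.5 kW
Heat removed = 192090 kJ/min

Q_out = 192000 kJ/min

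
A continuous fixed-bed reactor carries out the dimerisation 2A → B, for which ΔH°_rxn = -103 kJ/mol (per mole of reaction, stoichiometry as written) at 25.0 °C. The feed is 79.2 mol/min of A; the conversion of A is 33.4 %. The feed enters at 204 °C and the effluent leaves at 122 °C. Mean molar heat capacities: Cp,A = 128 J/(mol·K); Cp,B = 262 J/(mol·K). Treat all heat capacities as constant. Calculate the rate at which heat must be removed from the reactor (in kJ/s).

Q_out = 36.4 kJ/s

Extent of reaction ξ = 0.334 × 79.2 / 2 = 13.226 mol/min
Reaction term: ξ·ΔH°_rxn = 13.226 × -103 = -1362.3 kJ/min
Sensible, feed 204→25 °C: -1814.6 kJ/min
Outlet flows (mol/min): A 52.747, B 13.226
Sensible, products 25→122 °C: 991.04 kJ/min
Q = ΔH = -2185.9 kJ/min = -36.432 kW
Heat removed = 36.432 kJ/s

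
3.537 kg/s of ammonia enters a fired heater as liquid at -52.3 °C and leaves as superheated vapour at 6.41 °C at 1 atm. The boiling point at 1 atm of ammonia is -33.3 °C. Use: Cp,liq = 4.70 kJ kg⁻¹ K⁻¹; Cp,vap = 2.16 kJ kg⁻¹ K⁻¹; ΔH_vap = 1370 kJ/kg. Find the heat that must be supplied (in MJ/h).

Q = 19700 MJ/h

liquid -52.3→-33.3 °C: 89.3 kJ/kg
vaporisation at -33.3 °C: 1370 kJ/kg
vapour -33.3→6.41 °C: 85.774 kJ/kg
Δh = 89.3 + 1370 + 85.774 = 1545.1 kJ/kg
Q = ṁ·Δh = 3.537 kg/s × 1545.1 kJ/kg = 5464.9 kJ/s
|Q| = 5464.9 kW = 19674 MJ/h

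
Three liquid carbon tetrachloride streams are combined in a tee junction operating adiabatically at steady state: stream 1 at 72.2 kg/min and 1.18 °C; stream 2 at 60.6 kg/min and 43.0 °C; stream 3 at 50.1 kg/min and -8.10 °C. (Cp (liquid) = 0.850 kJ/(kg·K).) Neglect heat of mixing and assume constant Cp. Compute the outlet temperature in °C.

T_out = 12.5 °C

No heat crosses the boundary, so H_out = H_in.
Σ ṁᵢCp,ᵢTᵢ = 72.2×0.850×1.18 + 60.6×0.850×43.0 + 50.1×0.850×-8.10 = 1942.4
Σ ṁᵢCp,ᵢ = 72.2×0.850 + 60.6×0.850 + 50.1×0.850 = 155.47
T_out = 1942.4 / 155.47 = 12.494 °C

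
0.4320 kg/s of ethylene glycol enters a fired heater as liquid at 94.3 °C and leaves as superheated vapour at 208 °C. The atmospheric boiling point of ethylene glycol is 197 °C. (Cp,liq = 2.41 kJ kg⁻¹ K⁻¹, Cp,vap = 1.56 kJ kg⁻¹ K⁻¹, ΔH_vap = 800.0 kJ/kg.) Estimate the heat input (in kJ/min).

Q = 27600 kJ/min

liquid 94.3→197 °C: 247.51 kJ/kg
vaporisation at 197 °C: 800 kJ/kg
vapour 197→208 °C: 17.16 kJ/kg
Δh = 247.51 + 800 + 17.16 = 1064.7 kJ/kg
Q = ṁ·Δh = 0.4320 kg/s × 1064.7 kJ/kg = 459.94 kJ/s
|Q| = 459.94 kW = 27596 kJ/min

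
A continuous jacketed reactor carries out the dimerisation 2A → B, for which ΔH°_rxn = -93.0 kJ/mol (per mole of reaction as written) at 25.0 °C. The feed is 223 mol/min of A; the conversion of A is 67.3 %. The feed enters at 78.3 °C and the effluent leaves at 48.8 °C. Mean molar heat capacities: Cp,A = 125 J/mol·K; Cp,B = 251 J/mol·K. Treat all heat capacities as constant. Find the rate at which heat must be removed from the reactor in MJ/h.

Q_out = 468 MJ/h

Extent of reaction ξ = 0.673 × 223 / 2 = 75.04 mol/min
Reaction term: ξ·ΔH°_rxn = 75.04 × -93.0 = -6978.7 kJ/min
Sensible, feed 78.3→25 °C: -1485.7 kJ/min
Outlet flows (mol/min): A 72.921, B 75.04
Sensible, products 25→48.8 °C: 665.21 kJ/min
Q = ΔH = -7799.2 kJ/min = -129.99 kW
Heat removed = 467.95 MJ/h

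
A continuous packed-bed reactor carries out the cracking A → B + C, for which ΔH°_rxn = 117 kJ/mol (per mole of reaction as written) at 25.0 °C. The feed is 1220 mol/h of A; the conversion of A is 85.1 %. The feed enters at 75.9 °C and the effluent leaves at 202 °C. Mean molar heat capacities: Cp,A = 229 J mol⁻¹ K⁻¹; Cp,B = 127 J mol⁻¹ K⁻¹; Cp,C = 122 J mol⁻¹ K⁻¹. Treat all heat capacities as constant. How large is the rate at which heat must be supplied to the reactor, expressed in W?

Q_in = 44500 W

Extent of reaction ξ = 0.851 × 1220 = 1038.2 mol/h
Reaction term: ξ·ΔH°_rxn = 1038.2 × 117 = 121470 kJ/h
Sensible, feed 75.9→25 °C: -14220 kJ/h
Outlet flows (mol/h): A 181.78, B 1038.2, C 1038.2
Sensible, products 25→202 °C: 53126 kJ/h
Q = ΔH = 160380 kJ/h = 44.549 kW
Heat supplied = 44549 W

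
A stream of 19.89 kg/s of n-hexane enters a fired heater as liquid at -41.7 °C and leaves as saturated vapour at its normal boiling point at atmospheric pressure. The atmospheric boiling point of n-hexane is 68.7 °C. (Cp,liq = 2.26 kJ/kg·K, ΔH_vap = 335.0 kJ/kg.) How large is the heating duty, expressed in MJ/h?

Q = 41900 MJ/h

liquid -41.7→68.7 °C: 249.5 kJ/kg
vaporisation at 68.7 °C: 335 kJ/kg
Δh = 249.5 + 335 = 584.5 kJ/kg
Q = ṁ·Δh = 19.89 kg/s × 584.5 kJ/kg = 11626 kJ/s
|Q| = 11626 kW = 41853 MJ/h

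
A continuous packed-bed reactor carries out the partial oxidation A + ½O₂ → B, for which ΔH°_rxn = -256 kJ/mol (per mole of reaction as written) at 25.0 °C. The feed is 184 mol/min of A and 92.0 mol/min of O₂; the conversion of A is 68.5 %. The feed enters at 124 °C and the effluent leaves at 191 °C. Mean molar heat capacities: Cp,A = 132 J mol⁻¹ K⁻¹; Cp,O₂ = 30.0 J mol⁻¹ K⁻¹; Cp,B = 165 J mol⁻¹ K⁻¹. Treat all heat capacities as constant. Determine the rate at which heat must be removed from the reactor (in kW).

Extent of reaction ξ = 0.685 × 184 = 126.04 mol/min
Reaction term: ξ·ΔH°_rxn = 126.04 × -256 = -32266 kJ/min
Sensible, feed 124→25 °C: -2677.8 kJ/min
Outlet flows (mol/min): A 57.96, O₂ 28.98, B 126.04
Sensible, products 25→191 °C: 4866.6 kJ/min
Q = ΔH = -30077 kJ/min = -501.29 kW
Heat removed = 501.29 kW

Q_out = 501 kW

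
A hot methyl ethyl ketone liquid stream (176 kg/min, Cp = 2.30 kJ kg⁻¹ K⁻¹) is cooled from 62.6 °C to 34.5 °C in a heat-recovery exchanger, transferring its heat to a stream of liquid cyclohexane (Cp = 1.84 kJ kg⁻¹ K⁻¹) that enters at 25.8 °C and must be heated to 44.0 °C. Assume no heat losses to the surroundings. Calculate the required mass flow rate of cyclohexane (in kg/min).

Heat released by hot stream: Q = 176 × 2.30 × (62.6 − 34.5) = 11375 kJ/min
Energy balance on cold side (adiabatic exchanger): Q = ṁ_c·Cp_c·(T_c,out − T_c,in)
ṁ_c = 11375 / [1.84 × (44.0 − 25.8)] = 339.67 kg/min

ṁ_c = 340 kg/min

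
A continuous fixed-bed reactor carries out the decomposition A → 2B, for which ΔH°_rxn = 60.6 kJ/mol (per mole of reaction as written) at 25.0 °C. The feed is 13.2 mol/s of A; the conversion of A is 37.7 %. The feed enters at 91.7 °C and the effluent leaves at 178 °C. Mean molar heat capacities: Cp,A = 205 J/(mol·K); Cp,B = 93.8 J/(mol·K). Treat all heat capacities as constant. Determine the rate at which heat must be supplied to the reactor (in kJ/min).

Extent of reaction ξ = 0.377 × 13.2 = 4.9764 mol/s
Reaction term: ξ·ΔH°_rxn = 4.9764 × 60.6 = 301.57 kJ/s
Sensible, feed 91.7→25 °C: -180.49 kJ/s
Outlet flows (mol/s): A 8.2236, B 9.9528
Sensible, products 25→178 °C: 400.77 kJ/s
Q = ΔH = 521.85 kJ/s = 521.85 kW
Heat supplied = 31311 kJ/min

Q_in = 31300 kJ/min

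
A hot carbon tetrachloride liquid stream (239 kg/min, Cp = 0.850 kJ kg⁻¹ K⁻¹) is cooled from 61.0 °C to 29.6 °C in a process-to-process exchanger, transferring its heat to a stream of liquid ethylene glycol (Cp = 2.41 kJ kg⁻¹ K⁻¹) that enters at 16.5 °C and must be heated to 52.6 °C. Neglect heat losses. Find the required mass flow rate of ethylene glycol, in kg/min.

ṁ_c = 73.3 kg/min

Heat released by hot stream: Q = 239 × 0.850 × (61.0 − 29.6) = 6378.9 kJ/min
Energy balance on cold side (adiabatic exchanger): Q = ṁ_c·Cp_c·(T_c,out − T_c,in)
ṁ_c = 6378.9 / [2.41 × (52.6 − 16.5)] = 73.32 kg/min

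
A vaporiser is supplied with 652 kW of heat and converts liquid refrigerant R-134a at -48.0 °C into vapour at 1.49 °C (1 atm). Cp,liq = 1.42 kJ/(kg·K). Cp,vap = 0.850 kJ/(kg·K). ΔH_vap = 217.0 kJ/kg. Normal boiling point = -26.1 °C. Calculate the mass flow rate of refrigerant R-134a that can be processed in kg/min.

Δh = 1.42×(-26.1−-48.0) + 217.0 + 0.850×(1.49−-26.1) = 271.55 kJ/kg
Q = 652 kW = 652 kJ/s = 39120 kJ/min
ṁ = Q/Δh = 39120 / 271.55 = 144.06 kg/min

ṁ = 144 kg/min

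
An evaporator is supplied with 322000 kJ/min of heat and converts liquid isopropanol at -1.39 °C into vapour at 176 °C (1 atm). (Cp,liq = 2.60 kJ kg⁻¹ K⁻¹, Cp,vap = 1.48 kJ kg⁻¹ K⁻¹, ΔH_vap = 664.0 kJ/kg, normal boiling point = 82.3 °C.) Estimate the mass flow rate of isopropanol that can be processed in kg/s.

ṁ = 5.26 kg/s

Δh = 2.60×(82.3−-1.39) + 664.0 + 1.48×(176−82.3) = 1020.3 kJ/kg
Q = 322000 kJ/min = 5366.7 kJ/s = 5366.7 kJ/s
ṁ = Q/Δh = 5366.7 / 1020.3 = 5.26 kg/s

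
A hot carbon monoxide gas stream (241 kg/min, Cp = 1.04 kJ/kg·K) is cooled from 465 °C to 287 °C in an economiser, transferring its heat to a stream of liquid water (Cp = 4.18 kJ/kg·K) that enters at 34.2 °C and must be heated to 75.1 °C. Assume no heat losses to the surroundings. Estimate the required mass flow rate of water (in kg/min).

Heat released by hot stream: Q = 241 × 1.04 × (465 − 287) = 44614 kJ/min
Energy balance on cold side (adiabatic exchanger): Q = ṁ_c·Cp_c·(T_c,out − T_c,in)
ṁ_c = 44614 / [4.18 × (75.1 − 34.2)] = 260.96 kg/min

ṁ_c = 261 kg/min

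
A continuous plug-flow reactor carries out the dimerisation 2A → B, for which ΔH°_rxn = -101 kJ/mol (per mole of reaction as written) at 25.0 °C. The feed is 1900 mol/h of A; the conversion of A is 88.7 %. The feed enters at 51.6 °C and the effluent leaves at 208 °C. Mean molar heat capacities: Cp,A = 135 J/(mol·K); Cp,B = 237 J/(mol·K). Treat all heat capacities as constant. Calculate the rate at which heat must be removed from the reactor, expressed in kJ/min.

Extent of reaction ξ = 0.887 × 1900 / 2 = 842.65 mol/h
Reaction term: ξ·ΔH°_rxn = 842.65 × -101 = -85108 kJ/h
Sensible, feed 51.6→25 °C: -6822.9 kJ/h
Outlet flows (mol/h): A 214.7, B 842.65
Sensible, products 25→208 °C: 41851 kJ/h
Q = ΔH = -50080 kJ/h = -13.911 kW
Heat removed = 834.66 kJ/min

Q_out = 835 kJ/min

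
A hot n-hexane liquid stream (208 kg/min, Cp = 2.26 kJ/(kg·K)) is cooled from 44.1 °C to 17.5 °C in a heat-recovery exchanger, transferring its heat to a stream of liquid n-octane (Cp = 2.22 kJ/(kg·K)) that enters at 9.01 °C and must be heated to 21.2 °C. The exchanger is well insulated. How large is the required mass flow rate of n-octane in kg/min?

ṁ_c = 462 kg/min

Heat released by hot stream: Q = 208 × 2.26 × (44.1 − 17.5) = 12504 kJ/min
Energy balance on cold side (adiabatic exchanger): Q = ṁ_c·Cp_c·(T_c,out − T_c,in)
ṁ_c = 12504 / [2.22 × (21.2 − 9.01)] = 462.06 kg/min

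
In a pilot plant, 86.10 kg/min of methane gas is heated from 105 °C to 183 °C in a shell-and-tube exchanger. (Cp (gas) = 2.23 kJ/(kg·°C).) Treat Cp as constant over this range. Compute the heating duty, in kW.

Q = 250 kW

Q = ṁ·Cp·ΔT = 86.10 × 2.23 × (183 − 105) = 14976 kJ/min
Converting: 14976 / 60 s = 249.6 kW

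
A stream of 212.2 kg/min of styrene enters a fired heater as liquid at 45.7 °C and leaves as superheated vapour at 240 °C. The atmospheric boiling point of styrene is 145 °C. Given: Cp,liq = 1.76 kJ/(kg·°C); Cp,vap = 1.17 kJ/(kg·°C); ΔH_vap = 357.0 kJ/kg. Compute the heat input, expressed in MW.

Q = 2.27 MW

liquid 45.7→145 °C: 174.77 kJ/kg
vaporisation at 145 °C: 357 kJ/kg
vapour 145→240 °C: 111.15 kJ/kg
Δh = 174.77 + 357 + 111.15 = 642.92 kJ/kg
Q = ṁ·Δh = 212.2 kg/min × 642.92 kJ/kg = 136430 kJ/min
|Q| = 2273.8 kW = 2.2738 MW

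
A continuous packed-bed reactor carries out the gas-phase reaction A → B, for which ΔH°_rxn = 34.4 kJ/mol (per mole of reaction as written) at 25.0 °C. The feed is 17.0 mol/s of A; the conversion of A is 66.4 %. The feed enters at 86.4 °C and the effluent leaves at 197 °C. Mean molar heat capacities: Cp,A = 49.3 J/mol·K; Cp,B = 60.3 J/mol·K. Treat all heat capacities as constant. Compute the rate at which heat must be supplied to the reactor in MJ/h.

Extent of reaction ξ = 0.664 × 17.0 = 11.288 mol/s
Reaction term: ξ·ΔH°_rxn = 11.288 × 34.4 = 388.31 kJ/s
Sensible, feed 86.4→25 °C: -51.459 kJ/s
Outlet flows (mol/s): A 5.712, B 11.288
Sensible, products 25→197 °C: 165.51 kJ/s
Q = ΔH = 502.36 kJ/s = 502.36 kW
Heat supplied = 1808.5 MJ/h

Q_in = 1810 MJ/h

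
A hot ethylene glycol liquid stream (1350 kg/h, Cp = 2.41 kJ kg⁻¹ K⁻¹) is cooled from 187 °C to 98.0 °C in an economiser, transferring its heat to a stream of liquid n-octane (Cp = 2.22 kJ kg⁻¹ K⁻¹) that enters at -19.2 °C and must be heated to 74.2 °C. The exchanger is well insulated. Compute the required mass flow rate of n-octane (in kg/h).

Heat released by hot stream: Q = 1350 × 2.41 × (187 − 98.0) = 289560 kJ/h
Energy balance on cold side (adiabatic exchanger): Q = ṁ_c·Cp_c·(T_c,out − T_c,in)
ṁ_c = 289560 / [2.22 × (74.2 − -19.2)] = 1396.5 kg/h

ṁ_c = 1400 kg/h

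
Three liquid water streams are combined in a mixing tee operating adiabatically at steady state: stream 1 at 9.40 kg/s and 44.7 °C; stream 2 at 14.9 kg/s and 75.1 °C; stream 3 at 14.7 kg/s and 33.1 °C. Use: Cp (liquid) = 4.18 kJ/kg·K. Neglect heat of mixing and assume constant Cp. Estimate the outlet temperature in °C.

T_out = 51.9 °C

Energy balance with Q = 0: Σ ṁᵢCp,ᵢ(T_out − Tᵢ) = 0
Σ ṁᵢCp,ᵢTᵢ = 9.40×4.18×44.7 + 14.9×4.18×75.1 + 14.7×4.18×33.1 = 8467.6
Σ ṁᵢCp,ᵢ = 9.40×4.18 + 14.9×4.18 + 14.7×4.18 = 163.02
T_out = 8467.6 / 163.02 = 51.942 °C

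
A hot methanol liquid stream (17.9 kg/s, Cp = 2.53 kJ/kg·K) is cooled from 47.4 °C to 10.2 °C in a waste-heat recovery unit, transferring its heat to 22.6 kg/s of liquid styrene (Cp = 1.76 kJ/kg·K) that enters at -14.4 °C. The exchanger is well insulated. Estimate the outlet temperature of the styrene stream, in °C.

T_c,out = 28.0 °C

Heat released by hot stream: Q = 17.9 × 2.53 × (47.4 − 10.2) = 1684.7 kJ/s
Energy balance on cold side (adiabatic exchanger): Q = ṁ_c·Cp_c·(T_c,out − T_c,in)
T_c,out = -14.4 + 1684.7/(22.6 × 1.76) = 27.954 °C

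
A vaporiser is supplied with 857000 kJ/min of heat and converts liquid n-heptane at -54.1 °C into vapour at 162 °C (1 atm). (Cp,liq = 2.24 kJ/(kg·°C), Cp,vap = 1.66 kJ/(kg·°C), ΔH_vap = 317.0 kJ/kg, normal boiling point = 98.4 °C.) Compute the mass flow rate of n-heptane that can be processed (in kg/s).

ṁ = 18.7 kg/s

Δh = 2.24×(98.4−-54.1) + 317.0 + 1.66×(162−98.4) = 764.18 kJ/kg
Q = 857000 kJ/min = 14283 kJ/s = 14283 kJ/s
ṁ = Q/Δh = 14283 / 764.18 = 18.691 kg/s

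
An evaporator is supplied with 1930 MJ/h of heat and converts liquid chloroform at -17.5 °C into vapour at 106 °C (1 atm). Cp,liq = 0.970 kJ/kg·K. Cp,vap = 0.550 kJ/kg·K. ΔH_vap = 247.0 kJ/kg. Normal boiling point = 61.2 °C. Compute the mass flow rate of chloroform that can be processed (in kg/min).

ṁ = 92.4 kg/min

Δh = 0.970×(61.2−-17.5) + 247.0 + 0.550×(106−61.2) = 347.98 kJ/kg
Q = 1930 MJ/h = 536.11 kJ/s = 32167 kJ/min
ṁ = Q/Δh = 32167 / 347.98 = 92.439 kg/min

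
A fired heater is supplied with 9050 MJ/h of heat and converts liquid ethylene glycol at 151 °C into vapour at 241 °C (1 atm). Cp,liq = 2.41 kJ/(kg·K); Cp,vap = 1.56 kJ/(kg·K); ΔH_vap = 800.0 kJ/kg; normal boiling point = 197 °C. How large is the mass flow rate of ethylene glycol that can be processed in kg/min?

ṁ = 154 kg/min

Δh = 2.41×(197−151) + 800.0 + 1.56×(241−197) = 979.5 kJ/kg
Q = 9050 MJ/h = 2513.9 kJ/s = 150830 kJ/min
ṁ = Q/Δh = 150830 / 979.5 = 153.99 kg/min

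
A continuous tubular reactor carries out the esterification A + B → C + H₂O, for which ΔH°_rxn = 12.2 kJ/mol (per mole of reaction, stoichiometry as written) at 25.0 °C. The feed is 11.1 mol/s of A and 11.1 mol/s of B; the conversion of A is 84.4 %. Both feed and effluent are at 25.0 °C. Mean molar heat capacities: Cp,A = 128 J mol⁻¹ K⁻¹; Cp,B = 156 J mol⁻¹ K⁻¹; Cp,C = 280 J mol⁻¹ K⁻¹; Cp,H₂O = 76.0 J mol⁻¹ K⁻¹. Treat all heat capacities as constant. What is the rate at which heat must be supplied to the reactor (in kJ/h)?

Q_in = 411000 kJ/h

Extent of reaction ξ = 0.844 × 11.1 = 9.3684 mol/s
Reaction term: ξ·ΔH°_rxn = 9.3684 × 12.2 = 114.29 kJ/s
Q = ΔH = 114.29 kJ/s = 114.29 kW
Heat supplied = 411460 kJ/h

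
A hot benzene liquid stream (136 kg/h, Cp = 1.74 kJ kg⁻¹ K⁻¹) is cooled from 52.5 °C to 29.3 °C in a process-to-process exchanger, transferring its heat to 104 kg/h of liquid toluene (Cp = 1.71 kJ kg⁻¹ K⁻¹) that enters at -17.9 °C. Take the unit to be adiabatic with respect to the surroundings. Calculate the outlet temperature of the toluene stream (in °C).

T_c,out = 13.0 °C

Heat released by hot stream: Q = 136 × 1.74 × (52.5 − 29.3) = 5490 kJ/h
Energy balance on cold side (adiabatic exchanger): Q = ṁ_c·Cp_c·(T_c,out − T_c,in)
T_c,out = -17.9 + 5490/(104 × 1.71) = 12.971 °C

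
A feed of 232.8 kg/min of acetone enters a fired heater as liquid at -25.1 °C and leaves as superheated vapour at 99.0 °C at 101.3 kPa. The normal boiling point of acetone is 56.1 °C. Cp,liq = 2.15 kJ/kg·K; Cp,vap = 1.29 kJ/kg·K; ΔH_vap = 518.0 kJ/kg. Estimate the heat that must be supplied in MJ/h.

liquid -25.1→56.1 °C: 174.58 kJ/kg
vaporisation at 56.1 °C: 518 kJ/kg
vapour 56.1→99.0 °C: 55.341 kJ/kg
Δh = 174.58 + 518 + 55.341 = 747.92 kJ/kg
Q = ṁ·Δh = 232.8 kg/min × 747.92 kJ/kg = 174120 kJ/min
|Q| = 2901.9 kW = 10447 MJ/h

Q = 10400 MJ/h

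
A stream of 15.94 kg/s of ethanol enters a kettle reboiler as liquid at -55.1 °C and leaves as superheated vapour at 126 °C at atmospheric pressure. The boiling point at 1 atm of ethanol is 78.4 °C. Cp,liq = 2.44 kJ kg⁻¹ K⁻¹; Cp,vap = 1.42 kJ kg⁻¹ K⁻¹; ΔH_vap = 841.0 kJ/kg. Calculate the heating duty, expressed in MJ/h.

Q = 70800 MJ/h

liquid -55.1→78.4 °C: 325.74 kJ/kg
vaporisation at 78.4 °C: 841 kJ/kg
vapour 78.4→126 °C: 67.592 kJ/kg
Δh = 325.74 + 841 + 67.592 = 1234.3 kJ/kg
Q = ṁ·Δh = 15.94 kg/s × 1234.3 kJ/kg = 19675 kJ/s
|Q| = 19675 kW = 70831 MJ/h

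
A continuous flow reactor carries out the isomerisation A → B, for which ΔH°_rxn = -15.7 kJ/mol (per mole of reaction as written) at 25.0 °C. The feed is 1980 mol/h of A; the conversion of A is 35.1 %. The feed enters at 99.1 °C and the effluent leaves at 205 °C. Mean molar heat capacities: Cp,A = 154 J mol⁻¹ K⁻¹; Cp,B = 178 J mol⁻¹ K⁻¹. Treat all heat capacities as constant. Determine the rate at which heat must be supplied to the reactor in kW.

Q_in = 6.77 kW

Extent of reaction ξ = 0.351 × 1980 = 694.98 mol/h
Reaction term: ξ·ΔH°_rxn = 694.98 × -15.7 = -10911 kJ/h
Sensible, feed 99.1→25 °C: -22595 kJ/h
Outlet flows (mol/h): A 1285, B 694.98
Sensible, products 25→205 °C: 57888 kJ/h
Q = ΔH = 24382 kJ/h = 6.7728 kW
Heat supplied = 6.7728 kW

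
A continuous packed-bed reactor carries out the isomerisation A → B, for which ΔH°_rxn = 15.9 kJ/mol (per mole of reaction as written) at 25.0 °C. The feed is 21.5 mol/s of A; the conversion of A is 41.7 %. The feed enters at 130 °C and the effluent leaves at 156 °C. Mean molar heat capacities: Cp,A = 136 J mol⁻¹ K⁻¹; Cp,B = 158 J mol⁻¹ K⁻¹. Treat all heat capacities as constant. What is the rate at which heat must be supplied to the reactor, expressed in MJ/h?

Extent of reaction ξ = 0.417 × 21.5 = 8.9655 mol/s
Reaction term: ξ·ΔH°_rxn = 8.9655 × 15.9 = 142.55 kJ/s
Sensible, feed 130→25 °C: -307.02 kJ/s
Outlet flows (mol/s): A 12.534, B 8.9655
Sensible, products 25→156 °C: 408.88 kJ/s
Q = ΔH = 244.41 kJ/s = 244.41 kW
Heat supplied = 879.89 MJ/h

Q_in = 880 MJ/h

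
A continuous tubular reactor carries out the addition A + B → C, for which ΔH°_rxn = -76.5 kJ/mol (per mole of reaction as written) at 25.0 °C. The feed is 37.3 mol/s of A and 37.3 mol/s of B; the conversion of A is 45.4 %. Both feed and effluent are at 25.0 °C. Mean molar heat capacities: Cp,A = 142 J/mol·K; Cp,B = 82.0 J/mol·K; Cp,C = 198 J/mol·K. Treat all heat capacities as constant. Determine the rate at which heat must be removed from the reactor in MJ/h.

Extent of reaction ξ = 0.454 × 37.3 = 16.934 mol/s
Reaction term: ξ·ΔH°_rxn = 16.934 × -76.5 = -1295.5 kJ/s
Q = ΔH = -1295.5 kJ/s = -1295.5 kW
Heat removed = 4663.7 MJ/h

Q_out = 4660 MJ/h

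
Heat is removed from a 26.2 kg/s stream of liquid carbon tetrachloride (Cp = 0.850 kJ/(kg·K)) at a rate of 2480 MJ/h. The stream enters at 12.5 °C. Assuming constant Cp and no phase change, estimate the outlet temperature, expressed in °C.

Q = 2480 MJ/h = 688.89 kJ/s
ΔT = Q/(ṁ·Cp) = 688.89/(26.2×0.850) = 30.933 K
T_out = 12.5 − 30.933 = -18.433 °C

T_out = -18.4 °C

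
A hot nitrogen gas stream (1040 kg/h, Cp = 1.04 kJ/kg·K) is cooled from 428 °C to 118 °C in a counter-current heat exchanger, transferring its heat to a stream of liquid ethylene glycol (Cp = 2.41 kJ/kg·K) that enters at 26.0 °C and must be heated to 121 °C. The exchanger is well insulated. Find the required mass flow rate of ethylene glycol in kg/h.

ṁ_c = 1460 kg/h

Heat released by hot stream: Q = 1040 × 1.04 × (428 − 118) = 335300 kJ/h
Energy balance on cold side (adiabatic exchanger): Q = ṁ_c·Cp_c·(T_c,out − T_c,in)
ṁ_c = 335300 / [2.41 × (121 − 26.0)] = 1464.5 kg/h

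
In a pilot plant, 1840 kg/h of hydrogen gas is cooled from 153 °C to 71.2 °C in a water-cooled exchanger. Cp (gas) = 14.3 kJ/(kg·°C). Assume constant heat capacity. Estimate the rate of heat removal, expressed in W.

Q = ṁ·Cp·ΔT = 1840 × 14.3 × (71.2 − 153) = -2.1523e+06 kJ/h
Converting: 2.1523e+06 / 3600 s = 597.87 kW
Cooling duty = 597870 W

Q_c = 598000 W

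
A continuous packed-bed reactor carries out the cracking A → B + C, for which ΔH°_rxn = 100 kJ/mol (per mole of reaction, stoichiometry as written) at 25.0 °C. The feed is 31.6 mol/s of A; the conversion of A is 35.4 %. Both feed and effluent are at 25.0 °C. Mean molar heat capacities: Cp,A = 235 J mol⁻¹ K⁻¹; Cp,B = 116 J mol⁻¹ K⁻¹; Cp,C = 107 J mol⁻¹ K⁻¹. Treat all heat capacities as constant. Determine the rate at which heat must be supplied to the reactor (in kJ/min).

Extent of reaction ξ = 0.354 × 31.6 = 11.186 mol/s
Reaction term: ξ·ΔH°_rxn = 11.186 × 100 = 1118.6 kJ/s
Q = ΔH = 1118.6 kJ/s = 1118.6 kW
Heat supplied = 67118 kJ/min

Q_in = 67100 kJ/min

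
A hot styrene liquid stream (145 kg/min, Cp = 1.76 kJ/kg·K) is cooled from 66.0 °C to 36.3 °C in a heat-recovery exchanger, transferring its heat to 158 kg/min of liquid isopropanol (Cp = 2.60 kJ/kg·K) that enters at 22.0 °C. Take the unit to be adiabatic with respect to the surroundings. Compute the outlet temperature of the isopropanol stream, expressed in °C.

T_c,out = 40.5 °C

Heat released by hot stream: Q = 145 × 1.76 × (66.0 − 36.3) = 7579.4 kJ/min
Energy balance on cold side (adiabatic exchanger): Q = ṁ_c·Cp_c·(T_c,out − T_c,in)
T_c,out = 22.0 + 7579.4/(158 × 2.60) = 40.45 °C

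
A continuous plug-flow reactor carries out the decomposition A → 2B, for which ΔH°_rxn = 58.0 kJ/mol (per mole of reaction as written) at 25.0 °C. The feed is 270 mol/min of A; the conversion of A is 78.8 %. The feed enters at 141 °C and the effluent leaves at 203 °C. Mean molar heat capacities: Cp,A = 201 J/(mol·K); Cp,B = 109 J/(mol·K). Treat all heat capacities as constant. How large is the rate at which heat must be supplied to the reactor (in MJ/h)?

Q_in = 981 MJ/h

Extent of reaction ξ = 0.788 × 270 = 212.76 mol/min
Reaction term: ξ·ΔH°_rxn = 212.76 × 58.0 = 12340 kJ/min
Sensible, feed 141→25 °C: -6295.3 kJ/min
Outlet flows (mol/min): A 57.24, B 425.52
Sensible, products 25→203 °C: 10304 kJ/min
Q = ΔH = 16349 kJ/min = 272.48 kW
Heat supplied = 980.92 MJ/h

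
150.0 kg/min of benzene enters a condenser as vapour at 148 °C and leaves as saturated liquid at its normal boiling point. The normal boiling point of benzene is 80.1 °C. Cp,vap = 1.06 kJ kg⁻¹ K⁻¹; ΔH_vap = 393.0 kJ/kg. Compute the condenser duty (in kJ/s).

Q_c = 1160 kJ/s

vapour 148→80.1 °C: -71.974 kJ/kg
condensation at 80.1 °C: -393 kJ/kg
Δh = -71.974 + -393 = -464.97 kJ/kg
Q = ṁ·Δh = 150.0 kg/min × -464.97 kJ/kg = -69746 kJ/min
|Q| = 1162.4 kW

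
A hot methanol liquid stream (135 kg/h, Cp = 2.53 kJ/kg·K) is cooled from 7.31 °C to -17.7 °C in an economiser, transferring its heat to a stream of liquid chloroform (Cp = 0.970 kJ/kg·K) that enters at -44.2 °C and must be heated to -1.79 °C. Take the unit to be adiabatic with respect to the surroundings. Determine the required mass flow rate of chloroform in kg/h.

Heat released by hot stream: Q = 135 × 2.53 × (7.31 − -17.7) = 8542.2 kJ/h
Energy balance on cold side (adiabatic exchanger): Q = ṁ_c·Cp_c·(T_c,out − T_c,in)
ṁ_c = 8542.2 / [0.970 × (-1.79 − -44.2)] = 207.65 kg/h

ṁ_c = 208 kg/h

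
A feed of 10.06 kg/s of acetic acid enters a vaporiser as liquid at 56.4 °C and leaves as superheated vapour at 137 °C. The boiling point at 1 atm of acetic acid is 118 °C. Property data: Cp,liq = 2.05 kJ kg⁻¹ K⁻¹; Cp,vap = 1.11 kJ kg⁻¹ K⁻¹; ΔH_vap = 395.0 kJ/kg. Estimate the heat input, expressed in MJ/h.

Q = 19600 MJ/h

liquid 56.4→118 °C: 126.28 kJ/kg
vaporisation at 118 °C: 395 kJ/kg
vapour 118→137 °C: 21.09 kJ/kg
Δh = 126.28 + 395 + 21.09 = 542.37 kJ/kg
Q = ṁ·Δh = 10.06 kg/s × 542.37 kJ/kg = 5456.2 kJ/s
|Q| = 5456.2 kW = 19642 MJ/h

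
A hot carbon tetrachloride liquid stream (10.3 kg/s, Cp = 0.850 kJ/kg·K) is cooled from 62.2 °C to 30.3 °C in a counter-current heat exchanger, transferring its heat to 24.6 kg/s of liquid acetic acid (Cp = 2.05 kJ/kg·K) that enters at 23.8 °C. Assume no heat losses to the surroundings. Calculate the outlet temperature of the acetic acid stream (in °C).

T_c,out = 29.3 °C

Heat released by hot stream: Q = 10.3 × 0.850 × (62.2 − 30.3) = 279.28 kJ/s
Energy balance on cold side (adiabatic exchanger): Q = ṁ_c·Cp_c·(T_c,out − T_c,in)
T_c,out = 23.8 + 279.28/(24.6 × 2.05) = 29.338 °C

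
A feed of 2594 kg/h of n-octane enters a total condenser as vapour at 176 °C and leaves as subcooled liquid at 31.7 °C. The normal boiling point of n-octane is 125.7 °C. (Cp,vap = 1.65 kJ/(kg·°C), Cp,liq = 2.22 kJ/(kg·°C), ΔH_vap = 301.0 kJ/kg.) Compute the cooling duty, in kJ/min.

vapour 176→125.7 °C: -82.995 kJ/kg
condensation at 125.7 °C: -301 kJ/kg
liquid 125.7→31.7 °C: -208.68 kJ/kg
Δh = -82.995 + -301 + -208.68 = -592.67 kJ/kg
Q = ṁ·Δh = 2594 kg/h × -592.67 kJ/kg = -1.5374e+06 kJ/h
|Q| = 427.06 kW = 25623 kJ/min

Q_c = 25600 kJ/min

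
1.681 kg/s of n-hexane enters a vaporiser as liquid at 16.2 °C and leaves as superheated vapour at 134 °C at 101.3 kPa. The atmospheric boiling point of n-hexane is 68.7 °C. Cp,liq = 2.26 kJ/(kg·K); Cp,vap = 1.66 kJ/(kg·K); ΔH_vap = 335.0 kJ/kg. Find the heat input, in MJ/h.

Q = 3400 MJ/h

liquid 16.2→68.7 °C: 118.65 kJ/kg
vaporisation at 68.7 °C: 335 kJ/kg
vapour 68.7→134 °C: 108.4 kJ/kg
Δh = 118.65 + 335 + 108.4 = 562.05 kJ/kg
Q = ṁ·Δh = 1.681 kg/s × 562.05 kJ/kg = 944.8 kJ/s
|Q| = 944.8 kW = 3401.3 MJ/h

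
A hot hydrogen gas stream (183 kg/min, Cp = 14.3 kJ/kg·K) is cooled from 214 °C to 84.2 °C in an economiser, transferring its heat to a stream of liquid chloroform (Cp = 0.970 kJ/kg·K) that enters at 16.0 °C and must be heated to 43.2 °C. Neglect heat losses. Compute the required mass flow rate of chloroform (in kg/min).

Heat released by hot stream: Q = 183 × 14.3 × (214 − 84.2) = 339670 kJ/min
Energy balance on cold side (adiabatic exchanger): Q = ṁ_c·Cp_c·(T_c,out − T_c,in)
ṁ_c = 339670 / [0.970 × (43.2 − 16.0)] = 12874 kg/min

ṁ_c = 12900 kg/min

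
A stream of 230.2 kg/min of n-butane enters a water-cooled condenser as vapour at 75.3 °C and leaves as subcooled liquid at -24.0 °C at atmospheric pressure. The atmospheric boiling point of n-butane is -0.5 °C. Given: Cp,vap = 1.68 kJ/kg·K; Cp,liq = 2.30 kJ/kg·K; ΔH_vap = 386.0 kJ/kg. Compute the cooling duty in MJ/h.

Q_c = 7840 MJ/h

vapour 75.3→-0.5 °C: -127.34 kJ/kg
condensation at -0.5 °C: -386 kJ/kg
liquid -0.5→-24.0 °C: -54.05 kJ/kg
Δh = -127.34 + -386 + -54.05 = -567.39 kJ/kg
Q = ṁ·Δh = 230.2 kg/min × -567.39 kJ/kg = -130610 kJ/min
|Q| = 2176.9 kW = 7836.8 MJ/h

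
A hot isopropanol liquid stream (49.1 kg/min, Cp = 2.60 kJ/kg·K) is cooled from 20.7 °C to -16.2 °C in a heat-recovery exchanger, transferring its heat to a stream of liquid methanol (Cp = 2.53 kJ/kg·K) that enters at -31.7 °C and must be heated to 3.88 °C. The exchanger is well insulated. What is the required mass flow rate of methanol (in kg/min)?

ṁ_c = 52.3 kg/min

Heat released by hot stream: Q = 49.1 × 2.60 × (20.7 − -16.2) = 4710.7 kJ/min
Energy balance on cold side (adiabatic exchanger): Q = ṁ_c·Cp_c·(T_c,out − T_c,in)
ṁ_c = 4710.7 / [2.53 × (3.88 − -31.7)] = 52.33 kg/min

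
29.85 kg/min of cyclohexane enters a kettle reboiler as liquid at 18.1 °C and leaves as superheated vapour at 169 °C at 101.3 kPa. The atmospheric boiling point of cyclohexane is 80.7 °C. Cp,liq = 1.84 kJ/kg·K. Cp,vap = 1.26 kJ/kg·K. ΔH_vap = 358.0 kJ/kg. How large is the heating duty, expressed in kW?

Q = 291 kW

liquid 18.1→80.7 °C: 115.18 kJ/kg
vaporisation at 80.7 °C: 358 kJ/kg
vapour 80.7→169 °C: 111.26 kJ/kg
Δh = 115.18 + 358 + 111.26 = 584.44 kJ/kg
Q = ṁ·Δh = 29.85 kg/min × 584.44 kJ/kg = 17446 kJ/min
|Q| = 290.76 kW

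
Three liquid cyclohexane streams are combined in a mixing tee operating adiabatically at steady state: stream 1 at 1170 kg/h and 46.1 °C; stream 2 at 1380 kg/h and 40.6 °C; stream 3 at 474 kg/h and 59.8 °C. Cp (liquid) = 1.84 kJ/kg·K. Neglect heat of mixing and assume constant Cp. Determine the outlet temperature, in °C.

T_out = 45.7 °C

Energy balance with Q = 0: Σ ṁᵢCp,ᵢ(T_out − Tᵢ) = 0
Σ ṁᵢCp,ᵢTᵢ = 1170×1.84×46.1 + 1380×1.84×40.6 + 474×1.84×59.8 = 254490
Σ ṁᵢCp,ᵢ = 1170×1.84 + 1380×1.84 + 474×1.84 = 5564.2
T_out = 254490 / 5564.2 = 45.738 °C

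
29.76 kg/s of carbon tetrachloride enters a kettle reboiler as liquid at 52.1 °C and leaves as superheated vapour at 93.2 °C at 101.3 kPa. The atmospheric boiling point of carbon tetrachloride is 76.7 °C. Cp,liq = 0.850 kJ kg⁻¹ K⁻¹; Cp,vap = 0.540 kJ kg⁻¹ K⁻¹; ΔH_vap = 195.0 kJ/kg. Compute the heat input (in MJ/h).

liquid 52.1→76.7 °C: 20.91 kJ/kg
vaporisation at 76.7 °C: 195 kJ/kg
vapour 76.7→93.2 °C: 8.91 kJ/kg
Δh = 20.91 + 195 + 8.91 = 224.82 kJ/kg
Q = ṁ·Δh = 29.76 kg/s × 224.82 kJ/kg = 6690.6 kJ/s
|Q| = 6690.6 kW = 24086 MJ/h

Q = 24100 MJ/h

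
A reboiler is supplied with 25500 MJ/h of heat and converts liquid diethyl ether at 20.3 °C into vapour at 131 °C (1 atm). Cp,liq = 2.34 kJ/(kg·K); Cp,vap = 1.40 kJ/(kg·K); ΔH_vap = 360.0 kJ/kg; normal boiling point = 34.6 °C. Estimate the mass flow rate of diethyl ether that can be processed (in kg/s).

ṁ = 13.4 kg/s

Δh = 2.34×(34.6−20.3) + 360.0 + 1.40×(131−34.6) = 528.42 kJ/kg
Q = 25500 MJ/h = 7083.3 kJ/s = 7083.3 kJ/s
ṁ = Q/Δh = 7083.3 / 528.42 = 13.405 kg/s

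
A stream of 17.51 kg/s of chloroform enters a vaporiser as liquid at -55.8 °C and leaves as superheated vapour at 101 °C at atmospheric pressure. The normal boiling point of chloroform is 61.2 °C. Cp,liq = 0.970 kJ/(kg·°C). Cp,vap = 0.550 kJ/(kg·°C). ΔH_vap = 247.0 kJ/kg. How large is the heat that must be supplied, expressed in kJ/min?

liquid -55.8→61.2 °C: 113.49 kJ/kg
vaporisation at 61.2 °C: 247 kJ/kg
vapour 61.2→101 °C: 21.89 kJ/kg
Δh = 113.49 + 247 + 21.89 = 382.38 kJ/kg
Q = ṁ·Δh = 17.51 kg/s × 382.38 kJ/kg = 6695.5 kJ/s
|Q| = 6695.5 kW = 401730 kJ/min

Q = 402000 kJ/min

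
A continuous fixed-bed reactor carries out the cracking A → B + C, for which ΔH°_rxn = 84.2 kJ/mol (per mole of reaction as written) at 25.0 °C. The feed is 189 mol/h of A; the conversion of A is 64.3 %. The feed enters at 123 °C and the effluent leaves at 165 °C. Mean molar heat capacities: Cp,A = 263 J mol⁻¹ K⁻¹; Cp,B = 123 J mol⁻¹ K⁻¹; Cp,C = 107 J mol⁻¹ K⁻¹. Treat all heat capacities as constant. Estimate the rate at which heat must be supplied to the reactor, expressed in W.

Extent of reaction ξ = 0.643 × 189 = 121.53 mol/h
Reaction term: ξ·ΔH°_rxn = 121.53 × 84.2 = 10233 kJ/h
Sensible, feed 123→25 °C: -4871.3 kJ/h
Outlet flows (mol/h): A 67.473, B 121.53, C 121.53
Sensible, products 25→165 °C: 6397.5 kJ/h
Q = ΔH = 11759 kJ/h = 3.2663 kW
Heat supplied = 3266.3 W

Q_in = 3270 W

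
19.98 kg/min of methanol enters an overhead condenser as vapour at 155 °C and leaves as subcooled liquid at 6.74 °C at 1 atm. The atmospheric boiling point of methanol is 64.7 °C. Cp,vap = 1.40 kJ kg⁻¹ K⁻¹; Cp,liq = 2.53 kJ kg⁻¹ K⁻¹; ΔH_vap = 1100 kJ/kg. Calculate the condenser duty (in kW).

vapour 155→64.7 °C: -126.42 kJ/kg
condensation at 64.7 °C: -1100 kJ/kg
liquid 64.7→6.74 °C: -146.64 kJ/kg
Δh = -126.42 + -1100 + -146.64 = -1373.1 kJ/kg
Q = ṁ·Δh = 19.98 kg/min × -1373.1 kJ/kg = -27434 kJ/min
|Q| = 457.23 kW

Q_c = 457 kW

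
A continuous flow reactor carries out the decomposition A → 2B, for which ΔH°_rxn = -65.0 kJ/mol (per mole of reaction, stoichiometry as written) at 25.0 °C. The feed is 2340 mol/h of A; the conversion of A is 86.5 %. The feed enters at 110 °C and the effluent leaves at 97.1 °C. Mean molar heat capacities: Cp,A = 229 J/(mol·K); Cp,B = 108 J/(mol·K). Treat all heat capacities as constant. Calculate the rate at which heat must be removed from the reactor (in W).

Extent of reaction ξ = 0.865 × 2340 = 2024.1 mol/h
Reaction term: ξ·ΔH°_rxn = 2024.1 × -65.0 = -131570 kJ/h
Sensible, feed 110→25 °C: -45548 kJ/h
Outlet flows (mol/h): A 315.9, B 4048.2
Sensible, products 25→97.1 °C: 36738 kJ/h
Q = ΔH = -140380 kJ/h = -38.993 kW
Heat removed = 38993 W

Q_out = 39000 W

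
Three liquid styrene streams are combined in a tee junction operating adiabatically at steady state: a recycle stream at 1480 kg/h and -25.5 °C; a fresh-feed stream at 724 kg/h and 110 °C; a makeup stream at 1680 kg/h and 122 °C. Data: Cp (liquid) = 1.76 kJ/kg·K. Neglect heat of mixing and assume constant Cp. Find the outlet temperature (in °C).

Energy balance with Q = 0: Σ ṁᵢCp,ᵢ(T_out − Tᵢ) = 0
T_out = Σ ṁᵢCp,ᵢTᵢ / Σ ṁᵢCp,ᵢ
      = 434470 / 6835.8 = 63.558 °C

T_out = 63.6 °C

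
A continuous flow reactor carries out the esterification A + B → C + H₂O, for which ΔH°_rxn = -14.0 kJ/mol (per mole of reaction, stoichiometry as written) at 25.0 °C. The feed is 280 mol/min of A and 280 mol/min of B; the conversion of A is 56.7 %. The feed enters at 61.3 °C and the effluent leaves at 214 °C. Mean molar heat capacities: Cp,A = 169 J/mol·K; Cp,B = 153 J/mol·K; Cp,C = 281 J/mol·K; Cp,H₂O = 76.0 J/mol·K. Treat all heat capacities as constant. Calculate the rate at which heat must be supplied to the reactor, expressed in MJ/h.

Q_in = 756 MJ/h

Extent of reaction ξ = 0.567 × 280 = 158.76 mol/min
Reaction term: ξ·ΔH°_rxn = 158.76 × -14.0 = -2222.6 kJ/min
Sensible, feed 61.3→25 °C: -3272.8 kJ/min
Outlet flows (mol/min): A 121.24, B 121.24, C 158.76, H₂O 158.76
Sensible, products 25→214 °C: 18090 kJ/min
Q = ΔH = 12595 kJ/min = 209.92 kW
Heat supplied = 755.7 MJ/h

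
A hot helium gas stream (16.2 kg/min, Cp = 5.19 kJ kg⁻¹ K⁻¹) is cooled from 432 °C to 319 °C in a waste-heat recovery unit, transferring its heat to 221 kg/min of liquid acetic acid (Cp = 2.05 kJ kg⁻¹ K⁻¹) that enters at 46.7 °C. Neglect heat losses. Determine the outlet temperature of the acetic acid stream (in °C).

Heat released by hot stream: Q = 16.2 × 5.19 × (432 − 319) = 9500.8 kJ/min
Energy balance on cold side (adiabatic exchanger): Q = ṁ_c·Cp_c·(T_c,out − T_c,in)
T_c,out = 46.7 + 9500.8/(221 × 2.05) = 67.671 °C

T_c,out = 67.7 °C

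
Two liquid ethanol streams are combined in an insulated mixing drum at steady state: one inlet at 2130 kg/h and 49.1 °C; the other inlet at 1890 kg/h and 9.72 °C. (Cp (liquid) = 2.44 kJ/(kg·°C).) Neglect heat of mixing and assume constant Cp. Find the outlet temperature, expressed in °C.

No heat crosses the boundary, so H_out = H_in.
T_out = Σ ṁᵢCp,ᵢTᵢ / Σ ṁᵢCp,ᵢ
      = 300010 / 9808.8 = 30.586 °C

T_out = 30.6 °C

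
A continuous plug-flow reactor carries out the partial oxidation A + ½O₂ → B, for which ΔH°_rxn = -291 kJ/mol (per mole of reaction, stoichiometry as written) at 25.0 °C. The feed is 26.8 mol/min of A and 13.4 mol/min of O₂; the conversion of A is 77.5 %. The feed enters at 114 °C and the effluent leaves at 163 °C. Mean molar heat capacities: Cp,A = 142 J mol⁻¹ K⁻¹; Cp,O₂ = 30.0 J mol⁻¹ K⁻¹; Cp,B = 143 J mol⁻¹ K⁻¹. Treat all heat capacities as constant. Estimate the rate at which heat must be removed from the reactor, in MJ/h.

Q_out = 353 MJ/h

Extent of reaction ξ = 0.775 × 26.8 = 20.77 mol/min
Reaction term: ξ·ΔH°_rxn = 20.77 × -291 = -6044.1 kJ/min
Sensible, feed 114→25 °C: -374.48 kJ/min
Outlet flows (mol/min): A 6.03, O₂ 3.015, B 20.77
Sensible, products 25→163 °C: 540.52 kJ/min
Q = ΔH = -5878 kJ/min = -97.967 kW
Heat removed = 352.68 MJ/h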